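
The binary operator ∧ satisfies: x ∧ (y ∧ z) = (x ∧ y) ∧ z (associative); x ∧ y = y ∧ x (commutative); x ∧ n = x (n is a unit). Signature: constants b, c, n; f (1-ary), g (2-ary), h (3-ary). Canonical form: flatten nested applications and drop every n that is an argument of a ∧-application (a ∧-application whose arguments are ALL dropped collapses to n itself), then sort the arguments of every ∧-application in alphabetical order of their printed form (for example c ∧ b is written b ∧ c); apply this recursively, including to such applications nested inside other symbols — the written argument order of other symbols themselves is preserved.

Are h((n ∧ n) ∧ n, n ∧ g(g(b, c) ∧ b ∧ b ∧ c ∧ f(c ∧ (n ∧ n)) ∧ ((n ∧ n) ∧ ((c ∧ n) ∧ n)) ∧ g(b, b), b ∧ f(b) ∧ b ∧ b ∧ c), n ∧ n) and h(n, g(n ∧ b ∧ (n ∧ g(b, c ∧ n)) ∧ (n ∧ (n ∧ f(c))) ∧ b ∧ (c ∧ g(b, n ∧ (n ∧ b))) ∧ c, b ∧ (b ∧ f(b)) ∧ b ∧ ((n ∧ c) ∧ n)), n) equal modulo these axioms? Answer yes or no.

Answer: yes — both canonical forms are h(n, g(b ∧ b ∧ c ∧ c ∧ f(c) ∧ g(b, b) ∧ g(b, c), b ∧ b ∧ b ∧ c ∧ f(b)), n)

Derivation:
Left:  h((n ∧ n) ∧ n, n ∧ g(g(b, c) ∧ b ∧ b ∧ c ∧ f(c ∧ (n ∧ n)) ∧ ((n ∧ n) ∧ ((c ∧ n) ∧ n)) ∧ g(b, b), b ∧ f(b) ∧ b ∧ b ∧ c), n ∧ n)
  Work inside:  n ∧ g(g(b, c) ∧ b ∧ b ∧ c ∧ f(c ∧ (n ∧ n)) ∧ ((n ∧ n) ∧ ((c ∧ n) ∧ n)) ∧ g(b, b), b ∧ f(b) ∧ b ∧ b ∧ c)
  Simplify inside:  g(g(b, c) ∧ b ∧ b ∧ c ∧ f(c ∧ (n ∧ n)) ∧ ((n ∧ n) ∧ ((c ∧ n) ∧ n)) ∧ g(b, b), b ∧ f(b) ∧ b ∧ b ∧ c)  →  g(b ∧ b ∧ c ∧ c ∧ f(c) ∧ g(b, b) ∧ g(b, c), b ∧ b ∧ b ∧ c ∧ f(b))
  Unit:  drop n
  Sort:  g(b ∧ b ∧ c ∧ c ∧ f(c) ∧ g(b, b) ∧ g(b, c), b ∧ b ∧ b ∧ c ∧ f(b))
  Put back:  h(n, g(b ∧ b ∧ c ∧ c ∧ f(c) ∧ g(b, b) ∧ g(b, c), b ∧ b ∧ b ∧ c ∧ f(b)), n)
Right:  h(n, g(n ∧ b ∧ (n ∧ g(b, c ∧ n)) ∧ (n ∧ (n ∧ f(c))) ∧ b ∧ (c ∧ g(b, n ∧ (n ∧ b))) ∧ c, b ∧ (b ∧ f(b)) ∧ b ∧ ((n ∧ c) ∧ n)), n)
  Focus inside:  n ∧ b ∧ (n ∧ g(b, c ∧ n)) ∧ (n ∧ (n ∧ f(c))) ∧ b ∧ (c ∧ g(b, n ∧ (n ∧ b))) ∧ c
  Merge nested applications:  n ∧ b ∧ n ∧ g(b, c ∧ n) ∧ n ∧ n ∧ f(c) ∧ b ∧ c ∧ g(b, n ∧ (n ∧ b)) ∧ c
  Canonicalize subterm:  g(b, c ∧ n)  →  g(b, c)
  Simplify inside:  g(b, n ∧ (n ∧ b))  →  g(b, b)
  Drop the unit:  drop n (×4)
  Sort arguments:  b ∧ b ∧ c ∧ c ∧ f(c) ∧ g(b, b) ∧ g(b, c)
  Reassemble:  h(n, g(b ∧ b ∧ c ∧ c ∧ f(c) ∧ g(b, b) ∧ g(b, c), b ∧ b ∧ b ∧ c ∧ f(b)), n)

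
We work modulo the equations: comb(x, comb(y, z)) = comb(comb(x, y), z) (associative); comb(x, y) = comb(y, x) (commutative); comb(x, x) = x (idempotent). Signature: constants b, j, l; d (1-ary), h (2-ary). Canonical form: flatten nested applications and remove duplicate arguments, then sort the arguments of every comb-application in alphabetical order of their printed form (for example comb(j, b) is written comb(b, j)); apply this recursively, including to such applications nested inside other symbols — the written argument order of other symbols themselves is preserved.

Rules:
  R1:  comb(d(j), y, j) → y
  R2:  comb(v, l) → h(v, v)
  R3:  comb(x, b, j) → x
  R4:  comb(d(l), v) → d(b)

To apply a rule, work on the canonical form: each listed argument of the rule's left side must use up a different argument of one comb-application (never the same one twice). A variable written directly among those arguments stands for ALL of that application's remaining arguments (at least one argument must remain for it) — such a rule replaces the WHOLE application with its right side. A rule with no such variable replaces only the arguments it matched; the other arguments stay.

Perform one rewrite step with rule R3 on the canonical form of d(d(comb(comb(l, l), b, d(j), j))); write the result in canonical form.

Answer: d(d(comb(d(j), l)))

Derivation:
Canonical form:  d(d(comb(b, d(j), j, l)))
Match R3:  consume b, j;  x := comb(d(j), l)
The extension variable absorbs all remaining arguments, so the whole application is rewritten.
Result:  d(d(comb(d(j), l)))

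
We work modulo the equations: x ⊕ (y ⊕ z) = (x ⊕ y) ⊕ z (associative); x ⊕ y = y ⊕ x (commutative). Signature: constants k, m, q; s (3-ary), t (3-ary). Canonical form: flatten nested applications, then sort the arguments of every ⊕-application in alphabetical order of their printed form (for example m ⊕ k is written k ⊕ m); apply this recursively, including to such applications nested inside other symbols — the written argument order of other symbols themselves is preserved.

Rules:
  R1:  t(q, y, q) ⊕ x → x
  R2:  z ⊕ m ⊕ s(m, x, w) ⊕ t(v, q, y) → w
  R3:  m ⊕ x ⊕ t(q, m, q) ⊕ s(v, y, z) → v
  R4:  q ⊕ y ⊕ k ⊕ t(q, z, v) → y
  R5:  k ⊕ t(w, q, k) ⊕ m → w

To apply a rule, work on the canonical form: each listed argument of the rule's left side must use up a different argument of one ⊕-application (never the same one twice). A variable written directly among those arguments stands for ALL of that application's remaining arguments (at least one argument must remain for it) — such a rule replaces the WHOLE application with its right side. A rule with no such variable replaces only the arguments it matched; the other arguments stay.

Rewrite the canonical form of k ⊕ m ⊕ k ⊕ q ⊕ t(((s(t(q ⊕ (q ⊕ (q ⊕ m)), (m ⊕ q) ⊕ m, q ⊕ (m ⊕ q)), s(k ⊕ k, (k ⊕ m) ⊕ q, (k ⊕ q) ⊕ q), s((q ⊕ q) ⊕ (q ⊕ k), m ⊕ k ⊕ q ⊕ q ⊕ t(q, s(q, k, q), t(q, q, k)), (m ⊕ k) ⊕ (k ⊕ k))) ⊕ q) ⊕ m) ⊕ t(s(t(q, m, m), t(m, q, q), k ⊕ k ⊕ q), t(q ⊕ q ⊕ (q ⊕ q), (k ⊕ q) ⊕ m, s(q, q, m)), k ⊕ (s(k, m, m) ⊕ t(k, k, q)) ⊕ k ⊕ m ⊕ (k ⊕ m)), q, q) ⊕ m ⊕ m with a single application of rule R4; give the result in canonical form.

Canonical form:  k ⊕ k ⊕ m ⊕ m ⊕ m ⊕ q ⊕ t(m ⊕ q ⊕ s(t(m ⊕ q ⊕ q ⊕ q, m ⊕ m ⊕ q, m ⊕ q ⊕ q), s(k ⊕ k, k ⊕ m ⊕ q, k ⊕ q ⊕ q), s(k ⊕ q ⊕ q ⊕ q, k ⊕ m ⊕ q ⊕ q ⊕ t(q, s(q, k, q), t(q, q, k)), k ⊕ k ⊕ k ⊕ m)) ⊕ t(s(t(q, m, m), t(m, q, q), k ⊕ k ⊕ q), t(q ⊕ q ⊕ q ⊕ q, k ⊕ m ⊕ q, s(q, q, m)), k ⊕ k ⊕ k ⊕ m ⊕ m ⊕ s(k, m, m) ⊕ t(k, k, q)), q, q)
Apply R4:  consuming k, q, t(q, s(q, k, q), t(q, q, k));  v := t(q, q, k), y := m ⊕ q, z := s(q, k, q)
Every leftover argument binds to the variable; the entire application is replaced.
Result:  k ⊕ k ⊕ m ⊕ m ⊕ m ⊕ q ⊕ t(m ⊕ q ⊕ s(t(m ⊕ q ⊕ q ⊕ q, m ⊕ m ⊕ q, m ⊕ q ⊕ q), s(k ⊕ k, k ⊕ m ⊕ q, k ⊕ q ⊕ q), s(k ⊕ q ⊕ q ⊕ q, m ⊕ q, k ⊕ k ⊕ k ⊕ m)) ⊕ t(s(t(q, m, m), t(m, q, q), k ⊕ k ⊕ q), t(q ⊕ q ⊕ q ⊕ q, k ⊕ m ⊕ q, s(q, q, m)), k ⊕ k ⊕ k ⊕ m ⊕ m ⊕ s(k, m, m) ⊕ t(k, k, q)), q, q)

Answer: k ⊕ k ⊕ m ⊕ m ⊕ m ⊕ q ⊕ t(m ⊕ q ⊕ s(t(m ⊕ q ⊕ q ⊕ q, m ⊕ m ⊕ q, m ⊕ q ⊕ q), s(k ⊕ k, k ⊕ m ⊕ q, k ⊕ q ⊕ q), s(k ⊕ q ⊕ q ⊕ q, m ⊕ q, k ⊕ k ⊕ k ⊕ m)) ⊕ t(s(t(q, m, m), t(m, q, q), k ⊕ k ⊕ q), t(q ⊕ q ⊕ q ⊕ q, k ⊕ m ⊕ q, s(q, q, m)), k ⊕ k ⊕ k ⊕ m ⊕ m ⊕ s(k, m, m) ⊕ t(k, k, q)), q, q)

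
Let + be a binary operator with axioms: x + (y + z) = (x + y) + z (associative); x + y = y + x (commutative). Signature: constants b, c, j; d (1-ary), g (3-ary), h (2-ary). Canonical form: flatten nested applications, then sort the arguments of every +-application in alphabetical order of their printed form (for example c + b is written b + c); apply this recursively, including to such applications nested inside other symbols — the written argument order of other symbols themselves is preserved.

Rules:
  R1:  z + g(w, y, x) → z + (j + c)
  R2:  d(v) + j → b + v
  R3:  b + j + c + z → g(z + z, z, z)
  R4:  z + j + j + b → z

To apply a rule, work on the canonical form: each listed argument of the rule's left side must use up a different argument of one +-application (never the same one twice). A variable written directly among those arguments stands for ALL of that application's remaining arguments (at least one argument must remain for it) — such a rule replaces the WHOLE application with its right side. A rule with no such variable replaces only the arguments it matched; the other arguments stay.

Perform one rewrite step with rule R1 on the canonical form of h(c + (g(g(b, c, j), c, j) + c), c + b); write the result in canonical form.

Canonical form:  h(c + c + g(g(b, c, j), c, j), b + c)
Apply R1:  consuming g(g(b, c, j), c, j);  w := g(b, c, j), x := j, y := c, z := c + c
Every leftover argument binds to the variable; the entire application is replaced.
New term:  h(c + c + c + j, b + c)

Answer: h(c + c + c + j, b + c)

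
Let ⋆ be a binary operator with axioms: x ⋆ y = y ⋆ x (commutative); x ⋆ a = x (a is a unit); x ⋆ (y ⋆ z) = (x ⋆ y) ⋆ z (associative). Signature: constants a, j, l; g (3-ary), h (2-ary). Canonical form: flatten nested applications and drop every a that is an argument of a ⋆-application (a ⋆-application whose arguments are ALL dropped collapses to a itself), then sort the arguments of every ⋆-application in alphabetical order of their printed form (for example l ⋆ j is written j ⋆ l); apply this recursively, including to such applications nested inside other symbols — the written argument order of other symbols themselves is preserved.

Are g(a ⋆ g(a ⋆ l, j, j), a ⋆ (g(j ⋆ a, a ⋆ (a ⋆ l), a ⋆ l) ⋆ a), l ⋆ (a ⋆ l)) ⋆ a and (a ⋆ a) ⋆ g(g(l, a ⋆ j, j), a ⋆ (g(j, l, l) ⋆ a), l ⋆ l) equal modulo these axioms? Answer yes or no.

Left:  g(a ⋆ g(a ⋆ l, j, j), a ⋆ (g(j ⋆ a, a ⋆ (a ⋆ l), a ⋆ l) ⋆ a), l ⋆ (a ⋆ l)) ⋆ a
  Simplify inside:  g(a ⋆ g(a ⋆ l, j, j), a ⋆ (g(j ⋆ a, a ⋆ (a ⋆ l), a ⋆ l) ⋆ a), l ⋆ (a ⋆ l))  →  g(g(l, j, j), g(j, l, l), l ⋆ l)
  Drop the unit:  drop a
  Order the arguments:  g(g(l, j, j), g(j, l, l), l ⋆ l)
Right:  (a ⋆ a) ⋆ g(g(l, a ⋆ j, j), a ⋆ (g(j, l, l) ⋆ a), l ⋆ l)
  Un-nest:  a ⋆ a ⋆ g(g(l, a ⋆ j, j), a ⋆ (g(j, l, l) ⋆ a), l ⋆ l)
  Canonicalize subterm:  g(g(l, a ⋆ j, j), a ⋆ (g(j, l, l) ⋆ a), l ⋆ l)  →  g(g(l, j, j), g(j, l, l), l ⋆ l)
  Units out:  drop a (×2)
  Order the arguments:  g(g(l, j, j), g(j, l, l), l ⋆ l)

Answer: yes — both canonical forms are g(g(l, j, j), g(j, l, l), l ⋆ l)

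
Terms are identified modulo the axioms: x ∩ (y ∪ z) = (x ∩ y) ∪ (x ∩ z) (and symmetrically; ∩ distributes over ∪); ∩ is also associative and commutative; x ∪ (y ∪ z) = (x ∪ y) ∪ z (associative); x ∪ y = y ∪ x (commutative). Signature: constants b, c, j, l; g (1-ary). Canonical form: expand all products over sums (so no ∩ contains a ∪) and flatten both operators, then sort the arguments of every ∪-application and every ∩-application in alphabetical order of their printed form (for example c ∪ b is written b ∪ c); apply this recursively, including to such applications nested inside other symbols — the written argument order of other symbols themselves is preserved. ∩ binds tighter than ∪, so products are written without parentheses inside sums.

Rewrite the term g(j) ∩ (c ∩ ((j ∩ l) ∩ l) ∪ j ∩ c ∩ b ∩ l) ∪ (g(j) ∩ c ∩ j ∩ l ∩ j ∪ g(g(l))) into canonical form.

Answer: b ∩ c ∩ g(j) ∩ j ∩ l ∪ c ∩ g(j) ∩ j ∩ j ∩ l ∪ c ∩ g(j) ∩ j ∩ l ∩ l ∪ g(g(l))

Derivation:
Expand products over sums:  c ∩ g(j) ∩ j ∩ l ∩ l ∪ b ∩ c ∩ g(j) ∩ j ∩ l ∪ c ∩ g(j) ∩ j ∩ j ∩ l ∪ g(g(l))
Order the arguments:  b ∩ c ∩ g(j) ∩ j ∩ l ∪ c ∩ g(j) ∩ j ∩ j ∩ l ∪ c ∩ g(j) ∩ j ∩ l ∩ l ∪ g(g(l))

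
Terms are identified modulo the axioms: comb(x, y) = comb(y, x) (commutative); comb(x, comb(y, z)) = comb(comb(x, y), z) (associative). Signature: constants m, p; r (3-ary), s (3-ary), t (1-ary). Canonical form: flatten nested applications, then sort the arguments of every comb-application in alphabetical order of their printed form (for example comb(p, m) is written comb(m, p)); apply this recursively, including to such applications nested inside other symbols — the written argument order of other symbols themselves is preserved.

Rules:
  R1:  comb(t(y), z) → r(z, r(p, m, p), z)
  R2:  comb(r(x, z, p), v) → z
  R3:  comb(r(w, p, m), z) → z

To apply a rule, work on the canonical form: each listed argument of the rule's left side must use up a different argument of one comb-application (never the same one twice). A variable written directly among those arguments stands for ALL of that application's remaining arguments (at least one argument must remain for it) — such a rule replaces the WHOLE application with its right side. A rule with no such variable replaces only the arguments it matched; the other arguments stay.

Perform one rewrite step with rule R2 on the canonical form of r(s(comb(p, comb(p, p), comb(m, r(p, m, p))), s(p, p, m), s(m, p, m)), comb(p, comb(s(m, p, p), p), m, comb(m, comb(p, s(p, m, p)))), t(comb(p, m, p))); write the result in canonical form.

Canonical form:  r(s(comb(m, p, p, p, r(p, m, p)), s(p, p, m), s(m, p, m)), comb(m, m, p, p, p, s(m, p, p), s(p, m, p)), t(comb(m, p, p)))
Apply R2:  consuming r(p, m, p);  v := comb(m, p, p, p), x := p, z := m
The extension variable absorbs all remaining arguments, so the whole application is rewritten.
Result:  r(s(m, s(p, p, m), s(m, p, m)), comb(m, m, p, p, p, s(m, p, p), s(p, m, p)), t(comb(m, p, p)))

Answer: r(s(m, s(p, p, m), s(m, p, m)), comb(m, m, p, p, p, s(m, p, p), s(p, m, p)), t(comb(m, p, p)))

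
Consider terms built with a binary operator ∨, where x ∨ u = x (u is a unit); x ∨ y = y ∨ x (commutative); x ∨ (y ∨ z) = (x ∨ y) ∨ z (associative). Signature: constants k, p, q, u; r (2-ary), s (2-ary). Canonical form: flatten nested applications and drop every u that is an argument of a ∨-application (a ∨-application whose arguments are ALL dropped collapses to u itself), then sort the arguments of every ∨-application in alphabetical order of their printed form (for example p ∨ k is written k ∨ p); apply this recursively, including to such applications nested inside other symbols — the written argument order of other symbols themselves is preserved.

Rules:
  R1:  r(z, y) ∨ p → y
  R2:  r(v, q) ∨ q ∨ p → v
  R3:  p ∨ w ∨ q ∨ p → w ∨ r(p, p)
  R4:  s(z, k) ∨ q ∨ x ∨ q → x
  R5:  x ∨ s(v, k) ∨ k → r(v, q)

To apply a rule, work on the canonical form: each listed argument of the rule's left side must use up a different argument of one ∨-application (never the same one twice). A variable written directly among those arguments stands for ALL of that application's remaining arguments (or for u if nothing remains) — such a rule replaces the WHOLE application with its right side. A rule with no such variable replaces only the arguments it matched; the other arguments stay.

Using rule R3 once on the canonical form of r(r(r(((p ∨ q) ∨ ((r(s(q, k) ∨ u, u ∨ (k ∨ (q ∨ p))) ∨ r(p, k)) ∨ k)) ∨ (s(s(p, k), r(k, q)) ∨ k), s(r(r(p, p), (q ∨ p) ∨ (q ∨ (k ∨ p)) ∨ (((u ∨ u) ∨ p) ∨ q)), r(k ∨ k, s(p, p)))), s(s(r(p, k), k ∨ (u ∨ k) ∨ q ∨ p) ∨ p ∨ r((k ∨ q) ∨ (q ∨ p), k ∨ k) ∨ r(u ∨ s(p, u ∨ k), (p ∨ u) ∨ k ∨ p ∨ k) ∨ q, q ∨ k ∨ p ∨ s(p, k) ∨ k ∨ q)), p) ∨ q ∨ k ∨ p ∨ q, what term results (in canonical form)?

Answer: k ∨ p ∨ q ∨ q ∨ r(r(r(k ∨ k ∨ p ∨ q ∨ r(p, k) ∨ r(s(q, k), k ∨ p ∨ q) ∨ s(s(p, k), r(k, q)), s(r(r(p, p), k ∨ p ∨ q ∨ q ∨ r(p, p)), r(k ∨ k, s(p, p)))), s(p ∨ q ∨ r(k ∨ p ∨ q ∨ q, k ∨ k) ∨ r(s(p, k), k ∨ k ∨ p ∨ p) ∨ s(r(p, k), k ∨ k ∨ p ∨ q), k ∨ k ∨ p ∨ q ∨ q ∨ s(p, k))), p)

Derivation:
Canonical form:  k ∨ p ∨ q ∨ q ∨ r(r(r(k ∨ k ∨ p ∨ q ∨ r(p, k) ∨ r(s(q, k), k ∨ p ∨ q) ∨ s(s(p, k), r(k, q)), s(r(r(p, p), k ∨ p ∨ p ∨ p ∨ q ∨ q ∨ q), r(k ∨ k, s(p, p)))), s(p ∨ q ∨ r(k ∨ p ∨ q ∨ q, k ∨ k) ∨ r(s(p, k), k ∨ k ∨ p ∨ p) ∨ s(r(p, k), k ∨ k ∨ p ∨ q), k ∨ k ∨ p ∨ q ∨ q ∨ s(p, k))), p)
Match R3:  consume p, p, q;  w := k ∨ p ∨ q ∨ q
The extension variable absorbs all remaining arguments, so the whole application is rewritten.
Giving:  k ∨ p ∨ q ∨ q ∨ r(r(r(k ∨ k ∨ p ∨ q ∨ r(p, k) ∨ r(s(q, k), k ∨ p ∨ q) ∨ s(s(p, k), r(k, q)), s(r(r(p, p), k ∨ p ∨ q ∨ q ∨ r(p, p)), r(k ∨ k, s(p, p)))), s(p ∨ q ∨ r(k ∨ p ∨ q ∨ q, k ∨ k) ∨ r(s(p, k), k ∨ k ∨ p ∨ p) ∨ s(r(p, k), k ∨ k ∨ p ∨ q), k ∨ k ∨ p ∨ q ∨ q ∨ s(p, k))), p)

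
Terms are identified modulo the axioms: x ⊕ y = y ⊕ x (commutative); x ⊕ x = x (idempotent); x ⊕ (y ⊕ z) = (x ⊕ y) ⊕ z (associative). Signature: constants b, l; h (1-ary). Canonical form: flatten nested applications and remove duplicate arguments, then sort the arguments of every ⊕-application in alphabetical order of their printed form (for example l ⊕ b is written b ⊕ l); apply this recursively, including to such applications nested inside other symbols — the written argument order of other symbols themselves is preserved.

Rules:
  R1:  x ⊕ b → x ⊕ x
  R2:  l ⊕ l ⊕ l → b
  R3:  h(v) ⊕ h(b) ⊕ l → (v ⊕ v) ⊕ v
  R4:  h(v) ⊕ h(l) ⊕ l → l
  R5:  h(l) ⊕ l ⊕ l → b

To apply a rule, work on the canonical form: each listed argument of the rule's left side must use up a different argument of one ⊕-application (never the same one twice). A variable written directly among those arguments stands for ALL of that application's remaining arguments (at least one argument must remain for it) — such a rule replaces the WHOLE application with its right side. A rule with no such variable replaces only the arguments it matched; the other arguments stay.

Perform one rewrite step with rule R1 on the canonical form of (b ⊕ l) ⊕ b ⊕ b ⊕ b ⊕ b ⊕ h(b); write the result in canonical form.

Canonical form:  b ⊕ h(b) ⊕ l
Apply R1:  consuming b;  x := h(b) ⊕ l
The extension variable absorbs all remaining arguments, so the whole application is rewritten.
Giving:  h(b) ⊕ l

Answer: h(b) ⊕ l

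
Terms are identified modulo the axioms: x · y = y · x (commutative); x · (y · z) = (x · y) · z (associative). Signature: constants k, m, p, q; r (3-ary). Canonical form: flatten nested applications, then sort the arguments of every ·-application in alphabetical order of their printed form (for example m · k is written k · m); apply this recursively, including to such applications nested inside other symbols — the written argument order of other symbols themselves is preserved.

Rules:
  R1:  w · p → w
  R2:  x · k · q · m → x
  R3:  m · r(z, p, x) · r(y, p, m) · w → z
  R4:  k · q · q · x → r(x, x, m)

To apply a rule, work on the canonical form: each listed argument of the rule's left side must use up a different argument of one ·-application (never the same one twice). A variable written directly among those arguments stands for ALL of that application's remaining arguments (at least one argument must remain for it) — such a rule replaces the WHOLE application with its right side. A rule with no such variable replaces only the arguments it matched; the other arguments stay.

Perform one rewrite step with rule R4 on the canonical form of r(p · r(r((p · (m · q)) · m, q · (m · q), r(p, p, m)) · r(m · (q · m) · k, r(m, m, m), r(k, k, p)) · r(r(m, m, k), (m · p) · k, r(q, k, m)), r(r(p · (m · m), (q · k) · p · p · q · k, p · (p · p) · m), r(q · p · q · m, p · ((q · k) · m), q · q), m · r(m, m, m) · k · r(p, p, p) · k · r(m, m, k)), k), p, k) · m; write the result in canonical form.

Canonical form:  m · r(p · r(r(k · m · m · q, r(m, m, m), r(k, k, p)) · r(m · m · p · q, m · q · q, r(p, p, m)) · r(r(m, m, k), k · m · p, r(q, k, m)), r(r(m · m · p, k · k · p · p · q · q, m · p · p · p), r(m · p · q · q, k · m · p · q, q · q), k · k · m · r(m, m, k) · r(m, m, m) · r(p, p, p)), k), p, k)
Match R4:  consume k, q, q;  x := k · p · p
The extension variable absorbs all remaining arguments, so the whole application is rewritten.
New term:  m · r(p · r(r(k · m · m · q, r(m, m, m), r(k, k, p)) · r(m · m · p · q, m · q · q, r(p, p, m)) · r(r(m, m, k), k · m · p, r(q, k, m)), r(r(m · m · p, r(k · p · p, k · p · p, m), m · p · p · p), r(m · p · q · q, k · m · p · q, q · q), k · k · m · r(m, m, k) · r(m, m, m) · r(p, p, p)), k), p, k)

Answer: m · r(p · r(r(k · m · m · q, r(m, m, m), r(k, k, p)) · r(m · m · p · q, m · q · q, r(p, p, m)) · r(r(m, m, k), k · m · p, r(q, k, m)), r(r(m · m · p, r(k · p · p, k · p · p, m), m · p · p · p), r(m · p · q · q, k · m · p · q, q · q), k · k · m · r(m, m, k) · r(m, m, m) · r(p, p, p)), k), p, k)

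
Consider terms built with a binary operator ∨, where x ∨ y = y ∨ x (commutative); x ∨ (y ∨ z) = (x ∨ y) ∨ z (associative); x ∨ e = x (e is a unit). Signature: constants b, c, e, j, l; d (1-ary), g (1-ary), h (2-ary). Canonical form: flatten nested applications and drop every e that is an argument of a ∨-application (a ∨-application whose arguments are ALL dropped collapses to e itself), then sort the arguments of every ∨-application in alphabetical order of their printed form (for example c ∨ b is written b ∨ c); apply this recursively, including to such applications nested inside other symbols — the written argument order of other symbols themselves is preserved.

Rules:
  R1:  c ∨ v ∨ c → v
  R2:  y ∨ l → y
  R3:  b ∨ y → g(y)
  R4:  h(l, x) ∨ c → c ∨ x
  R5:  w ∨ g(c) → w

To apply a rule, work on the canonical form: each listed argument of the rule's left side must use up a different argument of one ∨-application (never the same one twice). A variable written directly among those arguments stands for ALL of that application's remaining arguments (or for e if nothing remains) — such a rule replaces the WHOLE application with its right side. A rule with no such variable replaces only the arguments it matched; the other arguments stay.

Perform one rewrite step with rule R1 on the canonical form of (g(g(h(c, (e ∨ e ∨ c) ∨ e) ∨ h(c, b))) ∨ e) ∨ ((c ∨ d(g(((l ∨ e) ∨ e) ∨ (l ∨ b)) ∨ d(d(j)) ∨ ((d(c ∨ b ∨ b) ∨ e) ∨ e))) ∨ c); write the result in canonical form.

Canonical form:  c ∨ c ∨ d(d(b ∨ b ∨ c) ∨ d(d(j)) ∨ g(b ∨ l ∨ l)) ∨ g(g(h(c, b) ∨ h(c, c)))
R1 matches:  uses c, c;  v := d(d(b ∨ b ∨ c) ∨ d(d(j)) ∨ g(b ∨ l ∨ l)) ∨ g(g(h(c, b) ∨ h(c, c)))
The extension variable absorbs all remaining arguments, so the whole application is rewritten.
Giving:  d(d(b ∨ b ∨ c) ∨ d(d(j)) ∨ g(b ∨ l ∨ l)) ∨ g(g(h(c, b) ∨ h(c, c)))

Answer: d(d(b ∨ b ∨ c) ∨ d(d(j)) ∨ g(b ∨ l ∨ l)) ∨ g(g(h(c, b) ∨ h(c, c)))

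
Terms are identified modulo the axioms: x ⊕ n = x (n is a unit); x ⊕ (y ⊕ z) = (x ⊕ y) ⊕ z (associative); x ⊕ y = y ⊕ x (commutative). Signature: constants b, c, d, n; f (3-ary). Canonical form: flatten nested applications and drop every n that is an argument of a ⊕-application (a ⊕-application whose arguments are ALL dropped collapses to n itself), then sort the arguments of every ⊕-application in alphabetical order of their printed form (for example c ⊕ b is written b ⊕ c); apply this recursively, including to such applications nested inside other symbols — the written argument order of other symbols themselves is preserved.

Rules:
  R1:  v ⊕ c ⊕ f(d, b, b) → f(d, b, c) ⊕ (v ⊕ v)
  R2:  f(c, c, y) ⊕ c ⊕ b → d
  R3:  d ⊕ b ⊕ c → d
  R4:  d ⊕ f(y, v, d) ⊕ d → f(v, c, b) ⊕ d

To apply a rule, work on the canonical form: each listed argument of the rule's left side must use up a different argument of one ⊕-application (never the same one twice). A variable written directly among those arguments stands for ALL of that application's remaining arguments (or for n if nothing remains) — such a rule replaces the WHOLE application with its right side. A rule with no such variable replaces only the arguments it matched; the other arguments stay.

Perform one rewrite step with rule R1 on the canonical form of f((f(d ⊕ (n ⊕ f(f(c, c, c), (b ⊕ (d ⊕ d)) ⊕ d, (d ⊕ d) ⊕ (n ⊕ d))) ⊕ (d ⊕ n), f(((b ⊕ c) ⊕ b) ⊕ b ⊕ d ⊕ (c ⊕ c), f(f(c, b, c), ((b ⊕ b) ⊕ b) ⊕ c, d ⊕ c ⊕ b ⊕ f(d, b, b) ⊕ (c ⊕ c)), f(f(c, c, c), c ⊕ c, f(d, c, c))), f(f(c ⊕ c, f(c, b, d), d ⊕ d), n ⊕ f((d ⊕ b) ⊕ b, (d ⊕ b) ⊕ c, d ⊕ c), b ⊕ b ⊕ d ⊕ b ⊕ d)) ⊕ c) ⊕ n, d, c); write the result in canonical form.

Answer: f(c ⊕ f(d ⊕ d ⊕ f(f(c, c, c), b ⊕ d ⊕ d ⊕ d, d ⊕ d ⊕ d), f(b ⊕ b ⊕ b ⊕ c ⊕ c ⊕ c ⊕ d, f(f(c, b, c), b ⊕ b ⊕ b ⊕ c, b ⊕ b ⊕ c ⊕ c ⊕ c ⊕ c ⊕ d ⊕ d ⊕ f(d, b, c)), f(f(c, c, c), c ⊕ c, f(d, c, c))), f(f(c ⊕ c, f(c, b, d), d ⊕ d), f(b ⊕ b ⊕ d, b ⊕ c ⊕ d, c ⊕ d), b ⊕ b ⊕ b ⊕ d ⊕ d)), d, c)

Derivation:
Canonical form:  f(c ⊕ f(d ⊕ d ⊕ f(f(c, c, c), b ⊕ d ⊕ d ⊕ d, d ⊕ d ⊕ d), f(b ⊕ b ⊕ b ⊕ c ⊕ c ⊕ c ⊕ d, f(f(c, b, c), b ⊕ b ⊕ b ⊕ c, b ⊕ c ⊕ c ⊕ c ⊕ d ⊕ f(d, b, b)), f(f(c, c, c), c ⊕ c, f(d, c, c))), f(f(c ⊕ c, f(c, b, d), d ⊕ d), f(b ⊕ b ⊕ d, b ⊕ c ⊕ d, c ⊕ d), b ⊕ b ⊕ b ⊕ d ⊕ d)), d, c)
Match R1:  consume c, f(d, b, b);  v := b ⊕ c ⊕ c ⊕ d
The variable takes the whole remainder — replace the entire application.
Giving:  f(c ⊕ f(d ⊕ d ⊕ f(f(c, c, c), b ⊕ d ⊕ d ⊕ d, d ⊕ d ⊕ d), f(b ⊕ b ⊕ b ⊕ c ⊕ c ⊕ c ⊕ d, f(f(c, b, c), b ⊕ b ⊕ b ⊕ c, b ⊕ b ⊕ c ⊕ c ⊕ c ⊕ c ⊕ d ⊕ d ⊕ f(d, b, c)), f(f(c, c, c), c ⊕ c, f(d, c, c))), f(f(c ⊕ c, f(c, b, d), d ⊕ d), f(b ⊕ b ⊕ d, b ⊕ c ⊕ d, c ⊕ d), b ⊕ b ⊕ b ⊕ d ⊕ d)), d, c)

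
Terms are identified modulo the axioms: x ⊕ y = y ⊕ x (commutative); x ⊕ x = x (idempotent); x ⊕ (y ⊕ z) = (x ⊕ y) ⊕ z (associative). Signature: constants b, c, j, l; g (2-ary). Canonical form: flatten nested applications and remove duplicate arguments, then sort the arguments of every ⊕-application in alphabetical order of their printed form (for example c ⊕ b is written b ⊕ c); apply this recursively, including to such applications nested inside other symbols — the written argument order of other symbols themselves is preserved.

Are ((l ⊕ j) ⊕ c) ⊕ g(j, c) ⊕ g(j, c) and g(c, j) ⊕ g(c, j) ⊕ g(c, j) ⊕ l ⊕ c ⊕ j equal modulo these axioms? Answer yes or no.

Answer: no — c ⊕ g(j, c) ⊕ j ⊕ l vs c ⊕ g(c, j) ⊕ j ⊕ l

Derivation:
Left:  ((l ⊕ j) ⊕ c) ⊕ g(j, c) ⊕ g(j, c)
  Flatten:  l ⊕ j ⊕ c ⊕ g(j, c) ⊕ g(j, c)
  Deduplicate:  drop duplicate g(j, c)
  Sort arguments:  c ⊕ g(j, c) ⊕ j ⊕ l
Right:  g(c, j) ⊕ g(c, j) ⊕ g(c, j) ⊕ l ⊕ c ⊕ j
  Drop duplicates:  drop duplicate g(c, j), g(c, j)
  Sort arguments:  c ⊕ g(c, j) ⊕ j ⊕ l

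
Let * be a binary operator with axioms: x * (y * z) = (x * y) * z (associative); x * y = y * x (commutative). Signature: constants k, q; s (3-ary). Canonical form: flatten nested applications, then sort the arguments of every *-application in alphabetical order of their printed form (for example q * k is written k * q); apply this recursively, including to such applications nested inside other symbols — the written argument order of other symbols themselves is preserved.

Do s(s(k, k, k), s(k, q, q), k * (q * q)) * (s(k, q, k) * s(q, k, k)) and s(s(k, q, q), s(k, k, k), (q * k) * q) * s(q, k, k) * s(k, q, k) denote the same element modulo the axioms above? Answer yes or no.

Answer: no — s(k, q, k) * s(q, k, k) * s(s(k, k, k), s(k, q, q), k * q * q) vs s(k, q, k) * s(q, k, k) * s(s(k, q, q), s(k, k, k), k * q * q)

Derivation:
Left:  s(s(k, k, k), s(k, q, q), k * (q * q)) * (s(k, q, k) * s(q, k, k))
  Merge nested applications:  s(s(k, k, k), s(k, q, q), k * (q * q)) * s(k, q, k) * s(q, k, k)
  Simplify inside:  s(s(k, k, k), s(k, q, q), k * (q * q))  →  s(s(k, k, k), s(k, q, q), k * q * q)
  Sort:  s(k, q, k) * s(q, k, k) * s(s(k, k, k), s(k, q, q), k * q * q)
Right:  s(s(k, q, q), s(k, k, k), (q * k) * q) * s(q, k, k) * s(k, q, k)
  Inside:  s(s(k, q, q), s(k, k, k), (q * k) * q)  →  s(s(k, q, q), s(k, k, k), k * q * q)
  Sort arguments:  s(k, q, k) * s(q, k, k) * s(s(k, q, q), s(k, k, k), k * q * q)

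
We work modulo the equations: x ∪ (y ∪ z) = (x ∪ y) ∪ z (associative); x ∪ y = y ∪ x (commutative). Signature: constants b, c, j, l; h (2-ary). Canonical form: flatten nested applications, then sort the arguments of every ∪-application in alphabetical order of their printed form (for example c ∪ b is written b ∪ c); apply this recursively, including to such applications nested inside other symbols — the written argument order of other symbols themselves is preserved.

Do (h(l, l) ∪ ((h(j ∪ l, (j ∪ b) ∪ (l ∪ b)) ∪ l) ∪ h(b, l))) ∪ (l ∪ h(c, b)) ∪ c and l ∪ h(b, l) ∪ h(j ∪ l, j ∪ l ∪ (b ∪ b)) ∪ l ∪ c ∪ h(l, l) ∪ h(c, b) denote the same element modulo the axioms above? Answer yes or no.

Answer: yes — both canonical forms are c ∪ h(b, l) ∪ h(c, b) ∪ h(j ∪ l, b ∪ b ∪ j ∪ l) ∪ h(l, l) ∪ l ∪ l

Derivation:
Left:  (h(l, l) ∪ ((h(j ∪ l, (j ∪ b) ∪ (l ∪ b)) ∪ l) ∪ h(b, l))) ∪ (l ∪ h(c, b)) ∪ c
  Flatten:  h(l, l) ∪ h(j ∪ l, (j ∪ b) ∪ (l ∪ b)) ∪ l ∪ h(b, l) ∪ l ∪ h(c, b) ∪ c
  Canonicalize subterm:  h(j ∪ l, (j ∪ b) ∪ (l ∪ b))  →  h(j ∪ l, b ∪ b ∪ j ∪ l)
  Sort arguments:  c ∪ h(b, l) ∪ h(c, b) ∪ h(j ∪ l, b ∪ b ∪ j ∪ l) ∪ h(l, l) ∪ l ∪ l
Right:  l ∪ h(b, l) ∪ h(j ∪ l, j ∪ l ∪ (b ∪ b)) ∪ l ∪ c ∪ h(l, l) ∪ h(c, b)
  Simplify inside:  h(j ∪ l, j ∪ l ∪ (b ∪ b))  →  h(j ∪ l, b ∪ b ∪ j ∪ l)
  Sort:  c ∪ h(b, l) ∪ h(c, b) ∪ h(j ∪ l, b ∪ b ∪ j ∪ l) ∪ h(l, l) ∪ l ∪ l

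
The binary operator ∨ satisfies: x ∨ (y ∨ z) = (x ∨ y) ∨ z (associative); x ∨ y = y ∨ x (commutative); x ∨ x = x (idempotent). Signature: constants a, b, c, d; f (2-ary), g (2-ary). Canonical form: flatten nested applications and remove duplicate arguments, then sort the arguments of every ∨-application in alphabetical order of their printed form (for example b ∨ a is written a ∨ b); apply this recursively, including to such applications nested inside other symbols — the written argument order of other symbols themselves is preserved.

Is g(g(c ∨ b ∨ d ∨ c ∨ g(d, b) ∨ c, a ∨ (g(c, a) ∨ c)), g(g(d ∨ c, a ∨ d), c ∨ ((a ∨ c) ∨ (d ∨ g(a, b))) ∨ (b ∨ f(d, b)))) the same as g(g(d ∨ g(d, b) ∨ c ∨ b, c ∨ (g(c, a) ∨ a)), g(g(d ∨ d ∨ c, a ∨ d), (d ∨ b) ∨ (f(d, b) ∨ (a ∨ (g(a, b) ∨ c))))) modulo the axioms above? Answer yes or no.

Left:  g(g(c ∨ b ∨ d ∨ c ∨ g(d, b) ∨ c, a ∨ (g(c, a) ∨ c)), g(g(d ∨ c, a ∨ d), c ∨ ((a ∨ c) ∨ (d ∨ g(a, b))) ∨ (b ∨ f(d, b))))
  Work inside:  c ∨ ((a ∨ c) ∨ (d ∨ g(a, b))) ∨ (b ∨ f(d, b))
  Merge nested applications:  c ∨ a ∨ c ∨ d ∨ g(a, b) ∨ b ∨ f(d, b)
  Drop duplicates:  drop duplicate c
  Sort:  a ∨ b ∨ c ∨ d ∨ f(d, b) ∨ g(a, b)
  Reassemble:  g(g(b ∨ c ∨ d ∨ g(d, b), a ∨ c ∨ g(c, a)), g(g(c ∨ d, a ∨ d), a ∨ b ∨ c ∨ d ∨ f(d, b) ∨ g(a, b)))
Right:  g(g(d ∨ g(d, b) ∨ c ∨ b, c ∨ (g(c, a) ∨ a)), g(g(d ∨ d ∨ c, a ∨ d), (d ∨ b) ∨ (f(d, b) ∨ (a ∨ (g(a, b) ∨ c)))))
  Focus inside:  (d ∨ b) ∨ (f(d, b) ∨ (a ∨ (g(a, b) ∨ c)))
  Un-nest:  d ∨ b ∨ f(d, b) ∨ a ∨ g(a, b) ∨ c
  Sort arguments:  a ∨ b ∨ c ∨ d ∨ f(d, b) ∨ g(a, b)
  Put back:  g(g(b ∨ c ∨ d ∨ g(d, b), a ∨ c ∨ g(c, a)), g(g(c ∨ d, a ∨ d), a ∨ b ∨ c ∨ d ∨ f(d, b) ∨ g(a, b)))

Answer: yes — both canonical forms are g(g(b ∨ c ∨ d ∨ g(d, b), a ∨ c ∨ g(c, a)), g(g(c ∨ d, a ∨ d), a ∨ b ∨ c ∨ d ∨ f(d, b) ∨ g(a, b)))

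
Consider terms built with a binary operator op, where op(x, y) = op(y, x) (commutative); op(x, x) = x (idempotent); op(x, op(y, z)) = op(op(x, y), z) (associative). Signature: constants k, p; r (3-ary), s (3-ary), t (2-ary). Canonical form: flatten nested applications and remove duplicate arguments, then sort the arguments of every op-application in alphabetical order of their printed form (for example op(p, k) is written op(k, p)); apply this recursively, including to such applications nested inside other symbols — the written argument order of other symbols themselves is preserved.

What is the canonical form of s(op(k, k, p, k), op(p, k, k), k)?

Descend into:  op(k, k, p, k)
Idempotence:  drop duplicate k, k
Order the arguments:  op(k, p)
Rebuild:  s(op(k, p), op(k, p), k)

Answer: s(op(k, p), op(k, p), k)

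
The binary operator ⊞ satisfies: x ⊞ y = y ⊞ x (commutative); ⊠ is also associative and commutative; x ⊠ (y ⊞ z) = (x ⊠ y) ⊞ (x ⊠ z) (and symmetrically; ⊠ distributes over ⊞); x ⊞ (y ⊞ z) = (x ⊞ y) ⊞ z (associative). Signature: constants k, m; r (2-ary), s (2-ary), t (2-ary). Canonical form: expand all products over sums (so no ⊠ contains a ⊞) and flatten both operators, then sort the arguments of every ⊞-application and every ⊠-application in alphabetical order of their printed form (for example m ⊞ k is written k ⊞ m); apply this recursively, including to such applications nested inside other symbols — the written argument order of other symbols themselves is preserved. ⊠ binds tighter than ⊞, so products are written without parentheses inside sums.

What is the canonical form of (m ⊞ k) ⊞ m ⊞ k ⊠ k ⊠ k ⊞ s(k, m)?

Un-nest:  m ⊞ k ⊞ m ⊞ k ⊠ k ⊠ k ⊞ s(k, m)
Sort:  k ⊞ k ⊠ k ⊠ k ⊞ m ⊞ m ⊞ s(k, m)

Answer: k ⊞ k ⊠ k ⊠ k ⊞ m ⊞ m ⊞ s(k, m)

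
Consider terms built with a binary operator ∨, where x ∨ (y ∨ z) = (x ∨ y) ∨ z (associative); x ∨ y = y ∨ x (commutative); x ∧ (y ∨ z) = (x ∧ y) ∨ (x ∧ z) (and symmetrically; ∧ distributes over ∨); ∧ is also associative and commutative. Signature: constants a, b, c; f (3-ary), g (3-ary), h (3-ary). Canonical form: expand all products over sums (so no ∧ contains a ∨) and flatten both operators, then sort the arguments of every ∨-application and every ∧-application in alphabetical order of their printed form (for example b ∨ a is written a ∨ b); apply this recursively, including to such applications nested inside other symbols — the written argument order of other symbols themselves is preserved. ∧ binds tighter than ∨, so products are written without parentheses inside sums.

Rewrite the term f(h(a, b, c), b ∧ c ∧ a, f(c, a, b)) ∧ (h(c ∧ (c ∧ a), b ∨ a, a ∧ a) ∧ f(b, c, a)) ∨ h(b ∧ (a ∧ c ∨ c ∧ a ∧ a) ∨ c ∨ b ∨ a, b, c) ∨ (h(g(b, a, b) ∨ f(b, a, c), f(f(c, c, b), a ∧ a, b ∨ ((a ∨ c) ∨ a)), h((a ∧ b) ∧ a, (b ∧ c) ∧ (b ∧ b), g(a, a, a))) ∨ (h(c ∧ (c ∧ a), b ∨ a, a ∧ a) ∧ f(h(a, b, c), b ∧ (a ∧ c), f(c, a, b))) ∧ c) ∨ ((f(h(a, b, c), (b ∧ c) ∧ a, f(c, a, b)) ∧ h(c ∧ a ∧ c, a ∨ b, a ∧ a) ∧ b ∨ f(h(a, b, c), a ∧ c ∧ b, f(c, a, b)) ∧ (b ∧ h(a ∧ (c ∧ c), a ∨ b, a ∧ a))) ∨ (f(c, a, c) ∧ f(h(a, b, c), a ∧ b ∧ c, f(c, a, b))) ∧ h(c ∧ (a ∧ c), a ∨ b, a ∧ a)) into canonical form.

Expand:  f(b, c, a) ∧ f(h(a, b, c), a ∧ b ∧ c, f(c, a, b)) ∧ h(a ∧ c ∧ c, a ∨ b, a ∧ a) ∨ h(a ∨ a ∧ a ∧ b ∧ c ∨ a ∧ b ∧ c ∨ b ∨ c, b, c) ∨ h(f(b, a, c) ∨ g(b, a, b), f(f(c, c, b), a ∧ a, a ∨ a ∨ b ∨ c), h(a ∧ a ∧ b, b ∧ b ∧ b ∧ c, g(a, a, a))) ∨ c ∧ f(h(a, b, c), a ∧ b ∧ c, f(c, a, b)) ∧ h(a ∧ c ∧ c, a ∨ b, a ∧ a) ∨ b ∧ f(h(a, b, c), a ∧ b ∧ c, f(c, a, b)) ∧ h(a ∧ c ∧ c, a ∨ b, a ∧ a) ∨ b ∧ f(h(a, b, c), a ∧ b ∧ c, f(c, a, b)) ∧ h(a ∧ c ∧ c, a ∨ b, a ∧ a) ∨ f(c, a, c) ∧ f(h(a, b, c), a ∧ b ∧ c, f(c, a, b)) ∧ h(a ∧ c ∧ c, a ∨ b, a ∧ a)
Sort arguments:  b ∧ f(h(a, b, c), a ∧ b ∧ c, f(c, a, b)) ∧ h(a ∧ c ∧ c, a ∨ b, a ∧ a) ∨ b ∧ f(h(a, b, c), a ∧ b ∧ c, f(c, a, b)) ∧ h(a ∧ c ∧ c, a ∨ b, a ∧ a) ∨ c ∧ f(h(a, b, c), a ∧ b ∧ c, f(c, a, b)) ∧ h(a ∧ c ∧ c, a ∨ b, a ∧ a) ∨ f(b, c, a) ∧ f(h(a, b, c), a ∧ b ∧ c, f(c, a, b)) ∧ h(a ∧ c ∧ c, a ∨ b, a ∧ a) ∨ f(c, a, c) ∧ f(h(a, b, c), a ∧ b ∧ c, f(c, a, b)) ∧ h(a ∧ c ∧ c, a ∨ b, a ∧ a) ∨ h(a ∨ a ∧ a ∧ b ∧ c ∨ a ∧ b ∧ c ∨ b ∨ c, b, c) ∨ h(f(b, a, c) ∨ g(b, a, b), f(f(c, c, b), a ∧ a, a ∨ a ∨ b ∨ c), h(a ∧ a ∧ b, b ∧ b ∧ b ∧ c, g(a, a, a)))

Answer: b ∧ f(h(a, b, c), a ∧ b ∧ c, f(c, a, b)) ∧ h(a ∧ c ∧ c, a ∨ b, a ∧ a) ∨ b ∧ f(h(a, b, c), a ∧ b ∧ c, f(c, a, b)) ∧ h(a ∧ c ∧ c, a ∨ b, a ∧ a) ∨ c ∧ f(h(a, b, c), a ∧ b ∧ c, f(c, a, b)) ∧ h(a ∧ c ∧ c, a ∨ b, a ∧ a) ∨ f(b, c, a) ∧ f(h(a, b, c), a ∧ b ∧ c, f(c, a, b)) ∧ h(a ∧ c ∧ c, a ∨ b, a ∧ a) ∨ f(c, a, c) ∧ f(h(a, b, c), a ∧ b ∧ c, f(c, a, b)) ∧ h(a ∧ c ∧ c, a ∨ b, a ∧ a) ∨ h(a ∨ a ∧ a ∧ b ∧ c ∨ a ∧ b ∧ c ∨ b ∨ c, b, c) ∨ h(f(b, a, c) ∨ g(b, a, b), f(f(c, c, b), a ∧ a, a ∨ a ∨ b ∨ c), h(a ∧ a ∧ b, b ∧ b ∧ b ∧ c, g(a, a, a)))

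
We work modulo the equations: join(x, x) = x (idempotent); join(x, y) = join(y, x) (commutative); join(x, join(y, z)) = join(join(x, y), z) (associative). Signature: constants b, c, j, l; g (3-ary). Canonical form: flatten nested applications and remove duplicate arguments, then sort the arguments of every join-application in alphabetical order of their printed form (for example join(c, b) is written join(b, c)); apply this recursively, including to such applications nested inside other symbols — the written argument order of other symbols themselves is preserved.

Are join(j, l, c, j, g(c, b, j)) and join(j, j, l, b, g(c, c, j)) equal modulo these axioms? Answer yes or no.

Left:  join(j, l, c, j, g(c, b, j))
  Idempotence:  drop duplicate j
  Sort:  join(c, g(c, b, j), j, l)
Right:  join(j, j, l, b, g(c, c, j))
  Drop duplicates:  drop duplicate j
  Sort:  join(b, g(c, c, j), j, l)

Answer: no — join(c, g(c, b, j), j, l) vs join(b, g(c, c, j), j, l)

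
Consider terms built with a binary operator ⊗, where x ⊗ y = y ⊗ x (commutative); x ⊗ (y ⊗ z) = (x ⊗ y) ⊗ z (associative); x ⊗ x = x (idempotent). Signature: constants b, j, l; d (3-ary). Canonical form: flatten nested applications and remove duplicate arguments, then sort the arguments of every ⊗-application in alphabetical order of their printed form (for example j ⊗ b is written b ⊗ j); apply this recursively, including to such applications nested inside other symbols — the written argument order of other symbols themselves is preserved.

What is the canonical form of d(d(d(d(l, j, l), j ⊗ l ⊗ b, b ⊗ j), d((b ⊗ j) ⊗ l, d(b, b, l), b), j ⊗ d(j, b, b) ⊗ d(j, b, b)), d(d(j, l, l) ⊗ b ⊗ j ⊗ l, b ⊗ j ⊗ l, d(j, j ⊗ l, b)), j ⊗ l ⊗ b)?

Answer: d(d(d(d(l, j, l), b ⊗ j ⊗ l, b ⊗ j), d(b ⊗ j ⊗ l, d(b, b, l), b), d(j, b, b) ⊗ j), d(b ⊗ d(j, l, l) ⊗ j ⊗ l, b ⊗ j ⊗ l, d(j, j ⊗ l, b)), b ⊗ j ⊗ l)

Derivation:
Focus inside:  j ⊗ d(j, b, b) ⊗ d(j, b, b)
Drop duplicates:  drop duplicate d(j, b, b)
Sort arguments:  d(j, b, b) ⊗ j
Put back:  d(d(d(d(l, j, l), b ⊗ j ⊗ l, b ⊗ j), d(b ⊗ j ⊗ l, d(b, b, l), b), d(j, b, b) ⊗ j), d(b ⊗ d(j, l, l) ⊗ j ⊗ l, b ⊗ j ⊗ l, d(j, j ⊗ l, b)), b ⊗ j ⊗ l)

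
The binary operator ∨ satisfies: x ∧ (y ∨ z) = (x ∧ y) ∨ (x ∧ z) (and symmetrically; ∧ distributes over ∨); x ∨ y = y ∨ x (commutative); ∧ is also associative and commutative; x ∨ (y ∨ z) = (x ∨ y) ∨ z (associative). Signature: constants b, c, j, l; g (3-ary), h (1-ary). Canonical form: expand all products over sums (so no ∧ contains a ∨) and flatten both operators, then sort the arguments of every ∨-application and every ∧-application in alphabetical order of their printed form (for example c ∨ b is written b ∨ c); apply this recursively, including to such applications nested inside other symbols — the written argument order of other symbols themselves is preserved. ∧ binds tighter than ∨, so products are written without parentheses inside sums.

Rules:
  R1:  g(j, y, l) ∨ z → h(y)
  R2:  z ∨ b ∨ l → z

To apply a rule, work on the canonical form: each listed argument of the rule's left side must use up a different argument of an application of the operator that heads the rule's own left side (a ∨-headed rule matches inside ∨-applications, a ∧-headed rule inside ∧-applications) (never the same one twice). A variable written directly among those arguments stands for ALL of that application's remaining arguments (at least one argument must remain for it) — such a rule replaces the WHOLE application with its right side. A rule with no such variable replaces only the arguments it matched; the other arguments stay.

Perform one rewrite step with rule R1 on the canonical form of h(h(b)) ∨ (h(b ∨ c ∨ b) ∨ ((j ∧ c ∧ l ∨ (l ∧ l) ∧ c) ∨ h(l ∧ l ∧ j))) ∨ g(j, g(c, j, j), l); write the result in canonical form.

Canonical form:  c ∧ j ∧ l ∨ c ∧ l ∧ l ∨ g(j, g(c, j, j), l) ∨ h(b ∨ b ∨ c) ∨ h(h(b)) ∨ h(j ∧ l ∧ l)
Match R1:  consume g(j, g(c, j, j), l);  y := g(c, j, j), z := c ∧ j ∧ l ∨ c ∧ l ∧ l ∨ h(b ∨ b ∨ c) ∨ h(h(b)) ∨ h(j ∧ l ∧ l)
The variable takes the whole remainder — replace the entire application.
New term:  h(g(c, j, j))

Answer: h(g(c, j, j))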